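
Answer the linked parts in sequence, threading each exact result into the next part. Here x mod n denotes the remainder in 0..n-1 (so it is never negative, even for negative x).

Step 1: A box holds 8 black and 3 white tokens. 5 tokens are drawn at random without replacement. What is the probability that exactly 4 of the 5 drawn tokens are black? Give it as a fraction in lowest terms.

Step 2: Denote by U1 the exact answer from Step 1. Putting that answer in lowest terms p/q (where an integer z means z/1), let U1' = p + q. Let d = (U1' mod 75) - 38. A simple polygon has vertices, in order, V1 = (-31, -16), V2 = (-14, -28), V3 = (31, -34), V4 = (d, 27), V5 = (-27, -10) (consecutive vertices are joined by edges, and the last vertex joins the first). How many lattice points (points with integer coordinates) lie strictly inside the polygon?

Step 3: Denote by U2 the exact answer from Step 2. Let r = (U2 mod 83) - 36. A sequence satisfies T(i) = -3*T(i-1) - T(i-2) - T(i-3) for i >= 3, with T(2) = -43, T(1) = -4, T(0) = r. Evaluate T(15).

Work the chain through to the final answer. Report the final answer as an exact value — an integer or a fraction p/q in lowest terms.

Step 1: total draws C(11,5) = 462; favorable C(8,4)*C(3,1) = 210; P = 5/11; answer 5/11
Step 2: U1 = 5/11; threaded value p + q = 16; d = -22; cross terms: (-31*-28 - -14*-16)=644, (-14*-34 - 31*-28)=1344, (31*27 - -22*-34)=89, (-22*-10 - -27*27)=949, (-27*-16 - -31*-10)=122; twice the area = |3148| = 3148; area = 1574; boundary points = 1 + 3 + 1 + 1 + 2 = 8; strictly interior points = area - boundary/2 + 1 = 1571; answer 1571
Step 3: U2 = 1571; r = 41; T(3) = -3*(-43) - 1*(-4) - 1*(41) = 92; iterating: T(3)=92, T(4)=-229, T(5)=638, T(6)=-1777, T(7)=4922, T(8)=-13627, T(9)=37736, T(10)=-104503, T(11)=289400, T(12)=-801433, T(13)=2219402, T(14)=-6146173, T(15)=17020550; answer 17020550

17020550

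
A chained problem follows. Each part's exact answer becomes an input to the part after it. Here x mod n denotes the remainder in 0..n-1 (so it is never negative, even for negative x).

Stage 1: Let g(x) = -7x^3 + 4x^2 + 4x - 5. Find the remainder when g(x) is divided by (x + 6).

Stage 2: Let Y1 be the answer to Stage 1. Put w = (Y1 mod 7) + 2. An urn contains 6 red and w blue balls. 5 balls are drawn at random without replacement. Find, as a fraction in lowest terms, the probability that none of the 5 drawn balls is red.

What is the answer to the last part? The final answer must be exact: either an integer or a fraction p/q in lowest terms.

Stage 1: remainder = value at the root: -7*(-6)^3 + 4*(-6)^2 + 4*(-6)^1 - 5 = (1512) + (144) + (-24) + (-5) = 1627; answer 1627
Stage 2: Y1 = 1627; w = 5; total draws C(11,5) = 462; favorable C(5,5) = 1; P = 1/462; answer 1/462

1/462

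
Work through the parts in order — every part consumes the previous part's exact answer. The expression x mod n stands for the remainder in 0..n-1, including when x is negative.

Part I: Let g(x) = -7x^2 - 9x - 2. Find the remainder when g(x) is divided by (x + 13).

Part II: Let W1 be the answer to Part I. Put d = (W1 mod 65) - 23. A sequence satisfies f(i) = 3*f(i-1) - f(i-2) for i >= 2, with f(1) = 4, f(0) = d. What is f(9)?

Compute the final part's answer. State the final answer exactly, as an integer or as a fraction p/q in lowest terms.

-3482

Part I: remainder = value at the root: -7*(-13)^2 - 9*(-13)^1 - 2 = (-1183) + (117) + (-2) = -1068; answer -1068
Part II: W1 = -1068; d = 14; f(2) = 3*(4) - 1*(14) = -2; iterating: f(2)=-2, f(3)=-10, f(4)=-28, f(5)=-74, f(6)=-194, f(7)=-508, f(8)=-1330, f(9)=-3482; answer -3482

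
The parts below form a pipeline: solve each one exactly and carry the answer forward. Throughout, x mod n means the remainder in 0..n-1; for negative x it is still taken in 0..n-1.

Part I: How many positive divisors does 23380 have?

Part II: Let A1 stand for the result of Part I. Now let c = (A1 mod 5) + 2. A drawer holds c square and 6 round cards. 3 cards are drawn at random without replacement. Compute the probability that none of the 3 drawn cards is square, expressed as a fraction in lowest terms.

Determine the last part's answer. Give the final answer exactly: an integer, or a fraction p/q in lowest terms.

1/11

Part I: 23380 = 2^2 * 5 * 7 * 167; number of divisors = (2+1) * (1+1) * (1+1) * (1+1) = 24; answer 24
Part II: A1 = 24; c = 6; total draws C(12,3) = 220; favorable C(6,3) = 20; P = 1/11; answer 1/11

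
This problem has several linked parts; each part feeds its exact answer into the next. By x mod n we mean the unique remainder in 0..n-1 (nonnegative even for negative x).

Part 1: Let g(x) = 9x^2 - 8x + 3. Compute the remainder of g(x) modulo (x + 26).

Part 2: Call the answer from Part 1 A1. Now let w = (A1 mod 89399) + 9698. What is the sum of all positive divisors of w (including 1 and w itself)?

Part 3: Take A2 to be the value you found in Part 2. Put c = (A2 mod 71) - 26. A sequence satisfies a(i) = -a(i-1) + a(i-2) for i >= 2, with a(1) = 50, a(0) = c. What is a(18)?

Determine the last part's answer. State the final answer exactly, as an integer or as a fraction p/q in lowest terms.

Part 1: remainder = value at the root: 9*(-26)^2 - 8*(-26)^1 + 3 = (6084) + (208) + (3) = 6295; answer 6295
Part 2: A1 = 6295; w = 15993; 15993 = 3^2 * 1777; sigma = (1 + 3 + 9) * (1 + 1777) = 13 * 1778 = 23114; answer 23114
Part 3: A2 = 23114; c = 13; a(2) = -1*(50) + 1*(13) = -37; iterating: a(2)=-37, a(3)=87, a(4)=-124, a(5)=211, a(6)=-335, a(7)=546, a(8)=-881, a(9)=1427, a(10)=-2308, a(11)=3735, a(12)=-6043, a(13)=9778, a(14)=-15821, a(15)=25599, a(16)=-41420, a(17)=67019, a(18)=-108439; answer -108439

-108439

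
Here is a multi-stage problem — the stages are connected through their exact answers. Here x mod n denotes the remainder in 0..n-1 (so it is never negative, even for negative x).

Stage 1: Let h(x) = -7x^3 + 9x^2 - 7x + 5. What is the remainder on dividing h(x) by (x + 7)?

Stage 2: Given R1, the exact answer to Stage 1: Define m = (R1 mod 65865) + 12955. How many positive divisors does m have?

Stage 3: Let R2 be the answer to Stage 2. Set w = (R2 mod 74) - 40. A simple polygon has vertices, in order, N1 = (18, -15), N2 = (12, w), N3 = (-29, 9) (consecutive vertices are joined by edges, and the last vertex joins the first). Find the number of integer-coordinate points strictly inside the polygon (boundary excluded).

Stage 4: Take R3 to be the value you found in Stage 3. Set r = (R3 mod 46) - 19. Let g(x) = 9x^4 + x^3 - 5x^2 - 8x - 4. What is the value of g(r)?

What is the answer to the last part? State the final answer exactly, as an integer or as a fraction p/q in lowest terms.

21073

Stage 1: remainder = value at the root: -7*(-7)^3 + 9*(-7)^2 - 7*(-7)^1 + 5 = (2401) + (441) + (49) + (5) = 2896; answer 2896
Stage 2: R1 = 2896; m = 15851; 15851 = 11^2 * 131; number of divisors = (2+1) * (1+1) = 6; answer 6
Stage 3: R2 = 6; w = -34; cross terms: (18*-34 - 12*-15)=-432, (12*9 - -29*-34)=-878, (-29*-15 - 18*9)=273; twice the area = |-1037| = 1037; area = 1037/2; boundary points = 1 + 1 + 1 = 3; strictly interior points = area - boundary/2 + 1 = 518; answer 518
Stage 4: R3 = 518; r = -7; 9*(-7)^4 + 1*(-7)^3 - 5*(-7)^2 - 8*(-7)^1 - 4 = (21609) + (-343) + (-245) + (56) + (-4) = 21073; answer 21073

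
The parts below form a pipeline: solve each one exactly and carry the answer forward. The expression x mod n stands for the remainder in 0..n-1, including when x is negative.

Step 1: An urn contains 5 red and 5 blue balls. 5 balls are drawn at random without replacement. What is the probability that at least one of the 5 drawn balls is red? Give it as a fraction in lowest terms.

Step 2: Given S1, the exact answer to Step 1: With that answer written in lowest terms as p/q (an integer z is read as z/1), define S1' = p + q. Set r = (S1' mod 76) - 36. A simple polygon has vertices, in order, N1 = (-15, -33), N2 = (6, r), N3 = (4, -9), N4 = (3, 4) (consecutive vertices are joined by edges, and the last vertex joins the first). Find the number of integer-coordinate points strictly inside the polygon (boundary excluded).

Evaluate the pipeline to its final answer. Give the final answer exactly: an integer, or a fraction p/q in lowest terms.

29

Step 1: total draws C(10,5) = 252; complement C(5,5) = 1; favorable 252 - 1 = 251; P = 251/252; answer 251/252
Step 2: S1 = 251/252; threaded value p + q = 503; r = 11; cross terms: (-15*11 - 6*-33)=33, (6*-9 - 4*11)=-98, (4*4 - 3*-9)=43, (3*-33 - -15*4)=-39; twice the area = |-61| = 61; area = 61/2; boundary points = 1 + 2 + 1 + 1 = 5; strictly interior points = area - boundary/2 + 1 = 29; answer 29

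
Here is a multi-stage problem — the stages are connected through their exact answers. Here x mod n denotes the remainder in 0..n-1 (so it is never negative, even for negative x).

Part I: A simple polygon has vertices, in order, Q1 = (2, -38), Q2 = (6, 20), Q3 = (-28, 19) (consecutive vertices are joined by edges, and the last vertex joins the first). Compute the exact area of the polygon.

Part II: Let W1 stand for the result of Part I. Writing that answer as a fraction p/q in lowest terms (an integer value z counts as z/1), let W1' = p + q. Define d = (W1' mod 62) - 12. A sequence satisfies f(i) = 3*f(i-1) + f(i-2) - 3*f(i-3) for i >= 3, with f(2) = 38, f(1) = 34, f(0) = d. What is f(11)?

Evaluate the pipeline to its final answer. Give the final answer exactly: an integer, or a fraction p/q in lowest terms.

-110681

Part I: cross terms: (2*20 - 6*-38)=268, (6*19 - -28*20)=674, (-28*-38 - 2*19)=1026; twice the area = |1968| = 1968; area = 984; answer 984
Part II: W1 = 984; threaded value p + q = 985; d = 43; f(3) = 3*(38) + 1*(34) - 3*(43) = 19; iterating: f(3)=19, f(4)=-7, f(5)=-116, f(6)=-412, f(7)=-1331, f(8)=-4057, f(9)=-12266, f(10)=-36862, f(11)=-110681; answer -110681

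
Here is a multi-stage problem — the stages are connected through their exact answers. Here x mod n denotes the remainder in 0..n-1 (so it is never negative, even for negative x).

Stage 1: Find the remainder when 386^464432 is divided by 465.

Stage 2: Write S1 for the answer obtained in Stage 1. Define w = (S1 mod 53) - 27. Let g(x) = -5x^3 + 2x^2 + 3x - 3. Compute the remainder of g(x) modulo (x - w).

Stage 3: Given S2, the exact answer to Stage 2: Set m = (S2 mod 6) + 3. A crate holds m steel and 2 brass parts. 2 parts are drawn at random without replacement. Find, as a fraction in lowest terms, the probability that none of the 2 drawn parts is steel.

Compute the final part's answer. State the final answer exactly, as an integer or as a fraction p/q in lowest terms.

1/28

Stage 1: squarings mod 465: 386^1=386, 386^2=196, 386^4=286, 386^8=421, 386^16=76, 386^32=196, 386^64=286, 386^128=421, 386^256=76, 386^512=196, 386^1024=286, 386^2048=421, 386^4096=76, 386^8192=196, 386^16384=286, 386^32768=421, 386^65536=76, 386^131072=196, 386^262144=286; 386^464432 = 386^16 * 386^32 * 386^512 * 386^1024 * 386^4096 * 386^65536 * 386^131072 * 386^262144 = 196 (mod 465); answer 196
Stage 2: S1 = 196; w = 10; remainder = value at the root: -5*(10)^3 + 2*(10)^2 + 3*(10)^1 - 3 = (-5000) + (200) + (30) + (-3) = -4773; answer -4773
Stage 3: S2 = -4773; m = 6; total draws C(8,2) = 28; favorable C(2,2) = 1; P = 1/28; answer 1/28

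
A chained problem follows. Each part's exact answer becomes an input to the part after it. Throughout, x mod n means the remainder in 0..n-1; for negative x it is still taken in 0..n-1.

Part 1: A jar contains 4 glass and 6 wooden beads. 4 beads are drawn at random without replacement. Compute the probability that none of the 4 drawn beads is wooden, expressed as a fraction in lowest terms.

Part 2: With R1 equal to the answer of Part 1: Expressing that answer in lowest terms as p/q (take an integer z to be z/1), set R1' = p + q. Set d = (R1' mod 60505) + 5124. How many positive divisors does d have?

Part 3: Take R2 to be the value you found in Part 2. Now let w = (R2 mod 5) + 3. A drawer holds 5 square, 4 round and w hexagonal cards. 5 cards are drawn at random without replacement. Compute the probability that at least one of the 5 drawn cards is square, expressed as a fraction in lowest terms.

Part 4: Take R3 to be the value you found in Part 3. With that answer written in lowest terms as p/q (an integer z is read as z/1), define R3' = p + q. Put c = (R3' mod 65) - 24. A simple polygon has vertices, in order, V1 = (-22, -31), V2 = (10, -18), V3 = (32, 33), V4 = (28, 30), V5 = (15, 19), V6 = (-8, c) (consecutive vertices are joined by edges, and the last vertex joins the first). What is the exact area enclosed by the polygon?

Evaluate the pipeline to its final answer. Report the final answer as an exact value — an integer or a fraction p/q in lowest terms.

Part 1: total draws C(10,4) = 210; favorable C(4,4) = 1; P = 1/210; answer 1/210
Part 2: R1 = 1/210; threaded value p + q = 211; d = 5335; 5335 = 5 * 11 * 97; number of divisors = (1+1) * (1+1) * (1+1) = 8; answer 8
Part 3: R2 = 8; w = 6; total draws C(15,5) = 3003; complement C(10,5) = 252; favorable 3003 - 252 = 2751; P = 131/143; answer 131/143
Part 4: R3 = 131/143; threaded value p + q = 274; c = -10; cross terms: (-22*-18 - 10*-31)=706, (10*33 - 32*-18)=906, (32*30 - 28*33)=36, (28*19 - 15*30)=82, (15*-10 - -8*19)=2, (-8*-31 - -22*-10)=28; twice the area = |1760| = 1760; area = 880; answer 880

880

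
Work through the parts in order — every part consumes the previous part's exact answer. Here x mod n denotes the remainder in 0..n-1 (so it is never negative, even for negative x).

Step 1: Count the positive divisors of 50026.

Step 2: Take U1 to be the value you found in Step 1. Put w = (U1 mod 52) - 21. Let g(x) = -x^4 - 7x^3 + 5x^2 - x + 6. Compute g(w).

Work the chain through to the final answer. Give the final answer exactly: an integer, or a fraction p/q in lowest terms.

-47662

Step 1: 50026 = 2 * 25013; number of divisors = (1+1) * (1+1) = 4; answer 4
Step 2: U1 = 4; w = -17; -1*(-17)^4 - 7*(-17)^3 + 5*(-17)^2 - 1*(-17)^1 + 6 = (-83521) + (34391) + (1445) + (17) + (6) = -47662; answer -47662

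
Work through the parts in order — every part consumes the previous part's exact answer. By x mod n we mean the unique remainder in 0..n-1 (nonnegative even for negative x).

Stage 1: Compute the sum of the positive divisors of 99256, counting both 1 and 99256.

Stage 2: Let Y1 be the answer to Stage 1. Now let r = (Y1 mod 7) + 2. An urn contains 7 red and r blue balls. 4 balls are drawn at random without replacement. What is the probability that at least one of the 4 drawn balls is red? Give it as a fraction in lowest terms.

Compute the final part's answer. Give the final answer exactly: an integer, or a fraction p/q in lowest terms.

Stage 1: 99256 = 2^3 * 19 * 653; sigma = (1 + 2 + 4 + 8) * (1 + 19) * (1 + 653) = 15 * 20 * 654 = 196200; answer 196200
Stage 2: Y1 = 196200; r = 6; total draws C(13,4) = 715; complement C(6,4) = 15; favorable 715 - 15 = 700; P = 140/143; answer 140/143

140/143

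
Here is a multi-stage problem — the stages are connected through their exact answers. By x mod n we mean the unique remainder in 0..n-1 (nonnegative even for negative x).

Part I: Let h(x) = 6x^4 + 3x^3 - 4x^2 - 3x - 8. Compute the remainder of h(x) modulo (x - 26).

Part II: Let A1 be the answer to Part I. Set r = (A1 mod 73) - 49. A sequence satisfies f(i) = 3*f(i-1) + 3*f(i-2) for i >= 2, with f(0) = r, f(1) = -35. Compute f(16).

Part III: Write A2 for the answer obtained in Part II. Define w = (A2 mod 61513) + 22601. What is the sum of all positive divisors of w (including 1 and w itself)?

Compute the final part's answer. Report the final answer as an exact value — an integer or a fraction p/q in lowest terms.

178560

Part I: remainder = value at the root: 6*(26)^4 + 3*(26)^3 - 4*(26)^2 - 3*(26)^1 - 8 = (2741856) + (52728) + (-2704) + (-78) + (-8) = 2791794; answer 2791794
Part II: A1 = 2791794; r = 6; f(2) = 3*(-35) + 3*(6) = -87; iterating: f(2)=-87, f(3)=-366, f(4)=-1359, f(5)=-5175, f(6)=-19602, f(7)=-74331, f(8)=-281799, f(9)=-1068390, f(10)=-4050567, f(11)=-15356871, f(12)=-58222314, f(13)=-220737555, f(14)=-836879607, f(15)=-3172851486, f(16)=-12029193279; answer -12029193279
Part III: A2 = -12029193279; w = 65550; 65550 = 2 * 3 * 5^2 * 19 * 23; sigma = (1 + 2) * (1 + 3) * (1 + 5 + 25) * (1 + 19) * (1 + 23) = 3 * 4 * 31 * 20 * 24 = 178560; answer 178560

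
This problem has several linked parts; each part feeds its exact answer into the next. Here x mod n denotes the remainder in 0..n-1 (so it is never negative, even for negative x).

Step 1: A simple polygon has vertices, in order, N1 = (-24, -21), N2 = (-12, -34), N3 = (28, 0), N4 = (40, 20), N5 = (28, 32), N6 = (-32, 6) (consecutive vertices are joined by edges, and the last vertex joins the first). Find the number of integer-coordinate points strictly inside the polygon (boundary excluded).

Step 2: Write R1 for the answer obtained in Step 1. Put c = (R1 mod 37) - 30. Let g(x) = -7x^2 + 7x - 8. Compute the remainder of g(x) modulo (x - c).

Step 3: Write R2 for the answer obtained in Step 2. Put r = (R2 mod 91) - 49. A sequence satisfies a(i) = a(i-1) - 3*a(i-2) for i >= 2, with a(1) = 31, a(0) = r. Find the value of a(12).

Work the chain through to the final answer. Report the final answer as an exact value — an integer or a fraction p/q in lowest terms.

Step 1: cross terms: (-24*-34 - -12*-21)=564, (-12*0 - 28*-34)=952, (28*20 - 40*0)=560, (40*32 - 28*20)=720, (28*6 - -32*32)=1192, (-32*-21 - -24*6)=816; twice the area = |4804| = 4804; area = 2402; boundary points = 1 + 2 + 4 + 12 + 2 + 1 = 22; strictly interior points = area - boundary/2 + 1 = 2392; answer 2392
Step 2: R1 = 2392; c = -6; remainder = value at the root: -7*(-6)^2 + 7*(-6)^1 - 8 = (-252) + (-42) + (-8) = -302; answer -302
Step 3: R2 = -302; r = 13; a(2) = 1*(31) - 3*(13) = -8; iterating: a(2)=-8, a(3)=-101, a(4)=-77, a(5)=226, a(6)=457, a(7)=-221, a(8)=-1592, a(9)=-929, a(10)=3847, a(11)=6634, a(12)=-4907; answer -4907

-4907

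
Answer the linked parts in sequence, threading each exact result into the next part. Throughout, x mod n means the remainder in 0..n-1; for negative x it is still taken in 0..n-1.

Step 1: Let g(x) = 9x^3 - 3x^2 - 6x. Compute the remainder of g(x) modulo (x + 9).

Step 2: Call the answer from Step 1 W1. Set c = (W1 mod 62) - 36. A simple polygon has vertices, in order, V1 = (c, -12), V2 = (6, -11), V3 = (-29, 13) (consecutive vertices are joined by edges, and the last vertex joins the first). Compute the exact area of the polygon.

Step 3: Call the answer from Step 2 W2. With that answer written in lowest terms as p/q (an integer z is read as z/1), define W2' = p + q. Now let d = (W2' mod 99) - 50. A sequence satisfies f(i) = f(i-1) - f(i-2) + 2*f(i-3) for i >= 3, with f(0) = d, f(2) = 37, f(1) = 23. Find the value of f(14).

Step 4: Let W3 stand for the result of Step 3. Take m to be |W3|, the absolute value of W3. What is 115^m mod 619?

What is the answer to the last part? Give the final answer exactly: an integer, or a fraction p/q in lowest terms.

Step 1: remainder = value at the root: 9*(-9)^3 - 3*(-9)^2 - 6*(-9)^1 = (-6561) + (-243) + (54) = -6750; answer -6750
Step 2: W1 = -6750; c = -28; cross terms: (-28*-11 - 6*-12)=380, (6*13 - -29*-11)=-241, (-29*-12 - -28*13)=712; twice the area = |851| = 851; area = 851/2; answer 851/2
Step 3: W2 = 851/2; threaded value p + q = 853; d = 11; f(3) = 1*(37) - 1*(23) + 2*(11) = 36; iterating: f(3)=36, f(4)=45, f(5)=83, f(6)=110, f(7)=117, f(8)=173, f(9)=276, f(10)=337, f(11)=407, f(12)=622, f(13)=889, f(14)=1081; answer 1081
Step 4: W3 = 1081; m = 1081; squarings mod 619: 115^1=115, 115^2=226, 115^4=318, 115^8=227, 115^16=152, 115^32=201, 115^64=166, 115^128=320, 115^256=265, 115^512=278, 115^1024=528; 115^1081 = 115^1 * 115^8 * 115^16 * 115^32 * 115^1024 = 386 (mod 619); answer 386

386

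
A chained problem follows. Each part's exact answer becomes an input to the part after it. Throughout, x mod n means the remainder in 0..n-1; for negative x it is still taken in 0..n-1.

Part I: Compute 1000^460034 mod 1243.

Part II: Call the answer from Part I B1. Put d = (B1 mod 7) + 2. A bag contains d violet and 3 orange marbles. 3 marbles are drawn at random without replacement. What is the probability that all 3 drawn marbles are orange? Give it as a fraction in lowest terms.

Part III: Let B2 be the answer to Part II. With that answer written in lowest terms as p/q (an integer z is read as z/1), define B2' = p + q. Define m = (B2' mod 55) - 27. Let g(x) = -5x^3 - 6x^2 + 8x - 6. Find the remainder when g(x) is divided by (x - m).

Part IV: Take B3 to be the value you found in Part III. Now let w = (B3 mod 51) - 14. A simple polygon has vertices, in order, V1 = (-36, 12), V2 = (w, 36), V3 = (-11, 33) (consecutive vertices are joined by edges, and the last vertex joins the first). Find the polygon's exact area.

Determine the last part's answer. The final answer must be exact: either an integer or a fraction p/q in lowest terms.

555/2

Part I: squarings mod 1243: 1000^1=1000, 1000^2=628, 1000^4=353, 1000^8=309, 1000^16=1013, 1000^32=694, 1000^64=595, 1000^128=1013, 1000^256=694, 1000^512=595, 1000^1024=1013, 1000^2048=694, 1000^4096=595, 1000^8192=1013, 1000^16384=694, 1000^32768=595, 1000^65536=1013, 1000^131072=694, 1000^262144=595; 1000^460034 = 1000^2 * 1000^256 * 1000^1024 * 1000^65536 * 1000^131072 * 1000^262144 = 375 (mod 1243); answer 375
Part II: B1 = 375; d = 6; total draws C(9,3) = 84; favorable C(3,3) = 1; P = 1/84; answer 1/84
Part III: B2 = 1/84; threaded value p + q = 85; m = 3; remainder = value at the root: -5*(3)^3 - 6*(3)^2 + 8*(3)^1 - 6 = (-135) + (-54) + (24) + (-6) = -171; answer -171
Part IV: B3 = -171; w = 19; cross terms: (-36*36 - 19*12)=-1524, (19*33 - -11*36)=1023, (-11*12 - -36*33)=1056; twice the area = |555| = 555; area = 555/2; answer 555/2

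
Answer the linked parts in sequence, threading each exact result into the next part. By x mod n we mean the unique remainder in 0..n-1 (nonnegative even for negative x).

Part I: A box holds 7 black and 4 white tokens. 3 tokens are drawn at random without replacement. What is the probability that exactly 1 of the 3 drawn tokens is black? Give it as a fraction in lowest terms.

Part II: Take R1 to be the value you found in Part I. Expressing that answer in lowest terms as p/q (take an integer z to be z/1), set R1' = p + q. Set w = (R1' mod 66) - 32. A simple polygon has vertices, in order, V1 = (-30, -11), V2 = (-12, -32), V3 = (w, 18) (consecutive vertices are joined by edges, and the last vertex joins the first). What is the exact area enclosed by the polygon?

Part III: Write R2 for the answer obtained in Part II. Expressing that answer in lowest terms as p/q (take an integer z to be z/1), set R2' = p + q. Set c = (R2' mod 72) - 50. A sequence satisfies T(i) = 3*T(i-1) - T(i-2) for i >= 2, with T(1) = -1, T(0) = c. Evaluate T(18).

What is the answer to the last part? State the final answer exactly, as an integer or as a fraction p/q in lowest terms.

Part I: total draws C(11,3) = 165; favorable C(7,1)*C(4,2) = 42; P = 14/55; answer 14/55
Part II: R1 = 14/55; threaded value p + q = 69; w = -29; cross terms: (-30*-32 - -12*-11)=828, (-12*18 - -29*-32)=-1144, (-29*-11 - -30*18)=859; twice the area = |543| = 543; area = 543/2; answer 543/2
Part III: R2 = 543/2; threaded value p + q = 545; c = -9; T(2) = 3*(-1) - 1*(-9) = 6; iterating: T(2)=6, T(3)=19, T(4)=51, T(5)=134, T(6)=351, T(7)=919, T(8)=2406, T(9)=6299, T(10)=16491, T(11)=43174, T(12)=113031, T(13)=295919, T(14)=774726, T(15)=2028259, T(16)=5310051, T(17)=13901894, T(18)=36395631; answer 36395631

36395631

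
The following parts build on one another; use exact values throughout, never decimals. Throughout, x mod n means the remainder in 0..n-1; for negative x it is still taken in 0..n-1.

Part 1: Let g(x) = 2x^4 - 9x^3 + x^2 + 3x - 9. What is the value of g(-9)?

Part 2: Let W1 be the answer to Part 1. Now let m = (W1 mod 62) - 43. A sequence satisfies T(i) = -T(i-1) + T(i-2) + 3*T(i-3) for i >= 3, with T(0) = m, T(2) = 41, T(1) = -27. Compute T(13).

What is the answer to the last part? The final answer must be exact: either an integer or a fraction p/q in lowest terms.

Part 1: 2*(-9)^4 - 9*(-9)^3 + 1*(-9)^2 + 3*(-9)^1 - 9 = (13122) + (6561) + (81) + (-27) + (-9) = 19728; answer 19728
Part 2: W1 = 19728; m = -31; T(3) = -1*(41) + 1*(-27) + 3*(-31) = -161; iterating: T(3)=-161, T(4)=121, T(5)=-159, T(6)=-203, T(7)=407, T(8)=-1087, T(9)=885, T(10)=-751, T(11)=-1625, T(12)=3529, T(13)=-7407; answer -7407

-7407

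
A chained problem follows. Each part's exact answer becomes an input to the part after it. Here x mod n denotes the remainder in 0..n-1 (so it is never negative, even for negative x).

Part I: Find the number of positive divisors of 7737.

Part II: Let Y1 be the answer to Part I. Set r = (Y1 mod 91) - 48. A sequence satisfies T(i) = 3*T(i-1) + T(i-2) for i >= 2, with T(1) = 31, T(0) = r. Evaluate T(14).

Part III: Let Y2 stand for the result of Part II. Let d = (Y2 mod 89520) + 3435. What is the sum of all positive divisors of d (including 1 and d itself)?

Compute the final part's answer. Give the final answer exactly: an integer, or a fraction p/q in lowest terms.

Part I: 7737 = 3 * 2579; number of divisors = (1+1) * (1+1) = 4; answer 4
Part II: Y1 = 4; r = -44; T(2) = 3*(31) + 1*(-44) = 49; iterating: T(2)=49, T(3)=178, T(4)=583, T(5)=1927, T(6)=6364, T(7)=21019, T(8)=69421, T(9)=229282, T(10)=757267, T(11)=2501083, T(12)=8260516, T(13)=27282631, T(14)=90108409; answer 90108409
Part III: Y2 = 90108409; d = 54724; 54724 = 2^2 * 13681; sigma = (1 + 2 + 4) * (1 + 13681) = 7 * 13682 = 95774; answer 95774

95774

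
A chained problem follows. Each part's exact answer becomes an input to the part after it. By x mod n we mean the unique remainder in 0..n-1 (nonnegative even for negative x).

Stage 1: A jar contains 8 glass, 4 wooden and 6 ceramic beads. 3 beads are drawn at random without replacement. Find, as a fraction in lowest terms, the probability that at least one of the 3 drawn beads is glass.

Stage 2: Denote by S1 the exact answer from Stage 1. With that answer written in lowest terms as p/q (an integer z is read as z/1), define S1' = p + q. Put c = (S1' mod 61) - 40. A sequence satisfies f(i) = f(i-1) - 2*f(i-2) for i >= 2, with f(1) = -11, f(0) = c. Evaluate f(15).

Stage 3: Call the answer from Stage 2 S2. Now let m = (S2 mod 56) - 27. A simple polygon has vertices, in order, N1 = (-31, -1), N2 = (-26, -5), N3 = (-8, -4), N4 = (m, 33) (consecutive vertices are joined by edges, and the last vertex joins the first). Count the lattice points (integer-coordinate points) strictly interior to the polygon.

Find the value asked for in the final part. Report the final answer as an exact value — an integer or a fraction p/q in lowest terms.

517

Stage 1: total draws C(18,3) = 816; complement C(10,3) = 120; favorable 816 - 120 = 696; P = 29/34; answer 29/34
Stage 2: S1 = 29/34; threaded value p + q = 63; c = -38; f(2) = 1*(-11) - 2*(-38) = 65; iterating: f(2)=65, f(3)=87, f(4)=-43, f(5)=-217, f(6)=-131, f(7)=303, f(8)=565, f(9)=-41, f(10)=-1171, f(11)=-1089, f(12)=1253, f(13)=3431, f(14)=925, f(15)=-5937; answer -5937
Stage 3: S2 = -5937; m = 28; cross terms: (-31*-5 - -26*-1)=129, (-26*-4 - -8*-5)=64, (-8*33 - 28*-4)=-152, (28*-1 - -31*33)=995; twice the area = |1036| = 1036; area = 518; boundary points = 1 + 1 + 1 + 1 = 4; strictly interior points = area - boundary/2 + 1 = 517; answer 517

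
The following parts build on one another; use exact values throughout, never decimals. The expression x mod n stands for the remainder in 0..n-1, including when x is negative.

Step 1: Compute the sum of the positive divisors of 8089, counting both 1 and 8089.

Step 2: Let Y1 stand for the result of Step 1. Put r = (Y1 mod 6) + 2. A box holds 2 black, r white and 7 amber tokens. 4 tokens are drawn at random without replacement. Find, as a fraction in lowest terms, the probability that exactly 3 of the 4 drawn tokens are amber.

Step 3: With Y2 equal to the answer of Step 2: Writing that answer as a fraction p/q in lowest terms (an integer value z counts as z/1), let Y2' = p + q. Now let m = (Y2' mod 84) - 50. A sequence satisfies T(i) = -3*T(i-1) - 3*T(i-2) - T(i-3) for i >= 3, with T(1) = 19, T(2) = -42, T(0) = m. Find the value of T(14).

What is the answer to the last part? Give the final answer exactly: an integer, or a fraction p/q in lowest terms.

-3204

Step 1: 8089 is prime, so its only divisors are 1 and 8089; sigma = 1 + 8089 = 8090; answer 8090
Step 2: Y1 = 8090; r = 4; total draws C(13,4) = 715; favorable C(7,3)*C(6,1) = 210; P = 42/143; answer 42/143
Step 3: Y2 = 42/143; threaded value p + q = 185; m = -33; T(3) = -3*(-42) - 3*(19) - 1*(-33) = 102; iterating: T(3)=102, T(4)=-199, T(5)=333, T(6)=-504, T(7)=712, T(8)=-957, T(9)=1239, T(10)=-1558, T(11)=1914, T(12)=-2307, T(13)=2737, T(14)=-3204; answer -3204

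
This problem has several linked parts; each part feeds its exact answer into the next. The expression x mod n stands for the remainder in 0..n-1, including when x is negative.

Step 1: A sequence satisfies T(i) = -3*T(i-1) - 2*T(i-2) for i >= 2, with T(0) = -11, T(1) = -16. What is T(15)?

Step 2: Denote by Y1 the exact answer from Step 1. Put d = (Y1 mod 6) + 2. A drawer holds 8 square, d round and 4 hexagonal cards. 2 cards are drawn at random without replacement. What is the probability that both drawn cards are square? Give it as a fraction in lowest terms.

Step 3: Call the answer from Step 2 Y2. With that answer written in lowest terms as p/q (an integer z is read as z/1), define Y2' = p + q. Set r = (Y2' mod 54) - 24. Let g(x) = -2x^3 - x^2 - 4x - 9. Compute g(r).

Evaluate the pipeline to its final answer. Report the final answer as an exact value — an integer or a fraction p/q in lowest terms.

-4624

Step 1: T(2) = -3*(-16) - 2*(-11) = 70; iterating: T(2)=70, T(3)=-178, T(4)=394, T(5)=-826, T(6)=1690, T(7)=-3418, T(8)=6874, T(9)=-13786, T(10)=27610, T(11)=-55258, T(12)=110554, T(13)=-221146, T(14)=442330, T(15)=-884698; answer -884698
Step 2: Y1 = -884698; d = 4; total draws C(16,2) = 120; favorable C(8,2) = 28; P = 7/30; answer 7/30
Step 3: Y2 = 7/30; threaded value p + q = 37; r = 13; -2*(13)^3 - 1*(13)^2 - 4*(13)^1 - 9 = (-4394) + (-169) + (-52) + (-9) = -4624; answer -4624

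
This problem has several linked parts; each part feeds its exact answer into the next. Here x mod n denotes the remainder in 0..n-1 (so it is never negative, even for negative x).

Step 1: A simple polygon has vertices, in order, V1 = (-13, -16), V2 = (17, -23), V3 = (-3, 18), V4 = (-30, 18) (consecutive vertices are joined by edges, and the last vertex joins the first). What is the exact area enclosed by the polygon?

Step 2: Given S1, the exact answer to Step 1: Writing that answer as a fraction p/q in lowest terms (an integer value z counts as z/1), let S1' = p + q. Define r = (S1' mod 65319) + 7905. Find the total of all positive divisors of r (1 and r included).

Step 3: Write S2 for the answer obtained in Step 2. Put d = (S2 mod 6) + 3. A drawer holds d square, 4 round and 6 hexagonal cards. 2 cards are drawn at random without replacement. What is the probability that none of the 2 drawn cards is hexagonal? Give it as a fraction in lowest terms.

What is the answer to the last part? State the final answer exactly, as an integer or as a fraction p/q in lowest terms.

Step 1: cross terms: (-13*-23 - 17*-16)=571, (17*18 - -3*-23)=237, (-3*18 - -30*18)=486, (-30*-16 - -13*18)=714; twice the area = |2008| = 2008; area = 1004; answer 1004
Step 2: S1 = 1004; threaded value p + q = 1005; r = 8910; 8910 = 2 * 3^4 * 5 * 11; sigma = (1 + 2) * (1 + 3 + 9 + 27 + 81) * (1 + 5) * (1 + 11) = 3 * 121 * 6 * 12 = 26136; answer 26136
Step 3: S2 = 26136; d = 3; total draws C(13,2) = 78; favorable C(7,2) = 21; P = 7/26; answer 7/26

7/26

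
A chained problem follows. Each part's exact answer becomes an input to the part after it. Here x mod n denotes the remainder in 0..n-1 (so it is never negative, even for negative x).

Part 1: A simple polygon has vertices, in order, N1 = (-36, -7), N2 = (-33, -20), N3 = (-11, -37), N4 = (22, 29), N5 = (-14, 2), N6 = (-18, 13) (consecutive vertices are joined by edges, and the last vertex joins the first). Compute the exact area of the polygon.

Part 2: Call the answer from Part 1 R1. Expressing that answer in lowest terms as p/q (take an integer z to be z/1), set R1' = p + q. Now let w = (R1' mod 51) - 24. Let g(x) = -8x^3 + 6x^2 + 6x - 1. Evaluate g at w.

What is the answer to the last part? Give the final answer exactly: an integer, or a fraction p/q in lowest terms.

Part 1: cross terms: (-36*-20 - -33*-7)=489, (-33*-37 - -11*-20)=1001, (-11*29 - 22*-37)=495, (22*2 - -14*29)=450, (-14*13 - -18*2)=-146, (-18*-7 - -36*13)=594; twice the area = |2883| = 2883; area = 2883/2; answer 2883/2
Part 2: R1 = 2883/2; threaded value p + q = 2885; w = 5; -8*(5)^3 + 6*(5)^2 + 6*(5)^1 - 1 = (-1000) + (150) + (30) + (-1) = -821; answer -821

-821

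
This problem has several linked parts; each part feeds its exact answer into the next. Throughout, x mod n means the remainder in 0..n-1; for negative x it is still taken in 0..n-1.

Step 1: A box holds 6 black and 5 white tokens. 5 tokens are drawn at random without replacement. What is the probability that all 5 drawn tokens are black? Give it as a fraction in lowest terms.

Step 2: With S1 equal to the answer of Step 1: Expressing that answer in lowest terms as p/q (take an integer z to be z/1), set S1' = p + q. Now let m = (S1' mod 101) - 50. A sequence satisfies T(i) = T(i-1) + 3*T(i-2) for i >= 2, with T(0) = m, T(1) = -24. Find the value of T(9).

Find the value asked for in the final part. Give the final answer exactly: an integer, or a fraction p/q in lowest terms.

6036

Step 1: total draws C(11,5) = 462; favorable C(6,5) = 6; P = 1/77; answer 1/77
Step 2: S1 = 1/77; threaded value p + q = 78; m = 28; T(2) = 1*(-24) + 3*(28) = 60; iterating: T(2)=60, T(3)=-12, T(4)=168, T(5)=132, T(6)=636, T(7)=1032, T(8)=2940, T(9)=6036; answer 6036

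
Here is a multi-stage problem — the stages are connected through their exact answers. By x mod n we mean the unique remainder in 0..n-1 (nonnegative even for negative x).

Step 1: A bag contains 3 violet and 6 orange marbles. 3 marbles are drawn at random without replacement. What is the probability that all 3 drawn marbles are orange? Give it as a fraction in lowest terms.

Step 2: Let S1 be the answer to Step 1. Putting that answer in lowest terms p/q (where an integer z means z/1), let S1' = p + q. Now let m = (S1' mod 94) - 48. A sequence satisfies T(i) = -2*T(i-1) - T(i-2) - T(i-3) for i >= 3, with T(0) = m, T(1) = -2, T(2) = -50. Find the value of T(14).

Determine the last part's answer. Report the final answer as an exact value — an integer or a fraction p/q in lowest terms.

Step 1: total draws C(9,3) = 84; favorable C(6,3) = 20; P = 5/21; answer 5/21
Step 2: S1 = 5/21; threaded value p + q = 26; m = -22; T(3) = -2*(-50) - 1*(-2) - 1*(-22) = 124; iterating: T(3)=124, T(4)=-196, T(5)=318, T(6)=-564, T(7)=1006, T(8)=-1766, T(9)=3090, T(10)=-5420, T(11)=9516, T(12)=-16702, T(13)=29308, T(14)=-51430; answer -51430

-51430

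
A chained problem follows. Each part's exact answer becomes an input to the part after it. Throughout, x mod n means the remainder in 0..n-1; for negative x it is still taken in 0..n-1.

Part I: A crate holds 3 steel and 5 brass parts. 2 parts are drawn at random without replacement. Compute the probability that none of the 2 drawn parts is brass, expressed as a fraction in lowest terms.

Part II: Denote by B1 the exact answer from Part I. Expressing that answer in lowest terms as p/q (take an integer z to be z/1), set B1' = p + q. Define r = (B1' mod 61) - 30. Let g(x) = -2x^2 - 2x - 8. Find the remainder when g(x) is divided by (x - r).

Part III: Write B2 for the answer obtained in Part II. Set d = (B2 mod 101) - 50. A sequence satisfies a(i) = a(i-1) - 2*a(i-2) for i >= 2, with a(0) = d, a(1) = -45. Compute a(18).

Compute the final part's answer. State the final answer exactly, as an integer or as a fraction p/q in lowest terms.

-24963

Part I: total draws C(8,2) = 28; favorable C(3,2) = 3; P = 3/28; answer 3/28
Part II: B1 = 3/28; threaded value p + q = 31; r = 1; remainder = value at the root: -2*(1)^2 - 2*(1)^1 - 8 = (-2) + (-2) + (-8) = -12; answer -12
Part III: B2 = -12; d = 39; a(2) = 1*(-45) - 2*(39) = -123; iterating: a(2)=-123, a(3)=-33, a(4)=213, a(5)=279, a(6)=-147, a(7)=-705, a(8)=-411, a(9)=999, a(10)=1821, a(11)=-177, a(12)=-3819, a(13)=-3465, a(14)=4173, a(15)=11103, a(16)=2757, a(17)=-19449, a(18)=-24963; answer -24963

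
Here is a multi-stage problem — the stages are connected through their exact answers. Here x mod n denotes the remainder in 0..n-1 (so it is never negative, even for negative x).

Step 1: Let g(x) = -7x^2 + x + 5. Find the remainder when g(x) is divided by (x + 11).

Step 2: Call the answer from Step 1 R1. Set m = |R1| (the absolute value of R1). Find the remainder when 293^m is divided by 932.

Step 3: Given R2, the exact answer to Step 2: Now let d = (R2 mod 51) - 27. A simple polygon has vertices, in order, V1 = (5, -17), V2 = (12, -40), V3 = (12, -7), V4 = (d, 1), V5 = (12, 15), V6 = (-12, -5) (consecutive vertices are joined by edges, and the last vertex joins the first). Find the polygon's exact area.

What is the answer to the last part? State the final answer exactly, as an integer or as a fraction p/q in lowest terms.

Step 1: remainder = value at the root: -7*(-11)^2 + 1*(-11)^1 + 5 = (-847) + (-11) + (5) = -853; answer -853
Step 2: R1 = -853; m = 853; squarings mod 932: 293^1=293, 293^2=105, 293^4=773, 293^8=117, 293^16=641, 293^32=801, 293^64=385, 293^128=37, 293^256=437, 293^512=841; 293^853 = 293^1 * 293^4 * 293^16 * 293^64 * 293^256 * 293^512 = 497 (mod 932); answer 497
Step 3: R2 = 497; d = 11; cross terms: (5*-40 - 12*-17)=4, (12*-7 - 12*-40)=396, (12*1 - 11*-7)=89, (11*15 - 12*1)=153, (12*-5 - -12*15)=120, (-12*-17 - 5*-5)=229; twice the area = |991| = 991; area = 991/2; answer 991/2

991/2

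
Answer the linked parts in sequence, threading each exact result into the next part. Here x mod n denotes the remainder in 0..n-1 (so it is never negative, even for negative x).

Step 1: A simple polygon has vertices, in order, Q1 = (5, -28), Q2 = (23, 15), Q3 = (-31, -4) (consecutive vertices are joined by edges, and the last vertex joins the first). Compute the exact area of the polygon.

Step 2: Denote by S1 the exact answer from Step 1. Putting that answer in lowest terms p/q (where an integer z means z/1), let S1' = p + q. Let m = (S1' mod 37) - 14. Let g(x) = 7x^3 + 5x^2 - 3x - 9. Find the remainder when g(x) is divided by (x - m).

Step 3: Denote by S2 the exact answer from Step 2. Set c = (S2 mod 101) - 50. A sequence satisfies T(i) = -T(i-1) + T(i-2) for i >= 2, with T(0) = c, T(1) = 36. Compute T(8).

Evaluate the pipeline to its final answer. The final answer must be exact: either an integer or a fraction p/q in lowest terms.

-730

Step 1: cross terms: (5*15 - 23*-28)=719, (23*-4 - -31*15)=373, (-31*-28 - 5*-4)=888; twice the area = |1980| = 1980; area = 990; answer 990
Step 2: S1 = 990; threaded value p + q = 991; m = 15; remainder = value at the root: 7*(15)^3 + 5*(15)^2 - 3*(15)^1 - 9 = (23625) + (1125) + (-45) + (-9) = 24696; answer 24696
Step 3: S2 = 24696; c = 2; T(2) = -1*(36) + 1*(2) = -34; iterating: T(2)=-34, T(3)=70, T(4)=-104, T(5)=174, T(6)=-278, T(7)=452, T(8)=-730; answer -730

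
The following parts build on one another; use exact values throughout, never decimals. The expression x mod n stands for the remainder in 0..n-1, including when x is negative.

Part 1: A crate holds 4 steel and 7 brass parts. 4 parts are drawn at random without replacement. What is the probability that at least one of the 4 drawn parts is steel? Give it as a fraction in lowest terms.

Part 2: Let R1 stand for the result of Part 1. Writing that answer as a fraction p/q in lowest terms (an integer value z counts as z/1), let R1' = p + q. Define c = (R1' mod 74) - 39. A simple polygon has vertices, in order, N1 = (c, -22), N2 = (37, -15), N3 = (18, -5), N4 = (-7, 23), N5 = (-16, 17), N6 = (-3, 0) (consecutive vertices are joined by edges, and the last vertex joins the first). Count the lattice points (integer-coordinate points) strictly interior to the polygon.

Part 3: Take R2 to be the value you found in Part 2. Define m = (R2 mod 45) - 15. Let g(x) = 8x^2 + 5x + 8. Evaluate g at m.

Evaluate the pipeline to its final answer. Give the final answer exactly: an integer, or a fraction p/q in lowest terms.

266

Part 1: total draws C(11,4) = 330; complement C(7,4) = 35; favorable 330 - 35 = 295; P = 59/66; answer 59/66
Part 2: R1 = 59/66; threaded value p + q = 125; c = 12; cross terms: (12*-15 - 37*-22)=634, (37*-5 - 18*-15)=85, (18*23 - -7*-5)=379, (-7*17 - -16*23)=249, (-16*0 - -3*17)=51, (-3*-22 - 12*0)=66; twice the area = |1464| = 1464; area = 732; boundary points = 1 + 1 + 1 + 3 + 1 + 1 = 8; strictly interior points = area - boundary/2 + 1 = 729; answer 729
Part 3: R2 = 729; m = -6; 8*(-6)^2 + 5*(-6)^1 + 8 = (288) + (-30) + (8) = 266; answer 266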